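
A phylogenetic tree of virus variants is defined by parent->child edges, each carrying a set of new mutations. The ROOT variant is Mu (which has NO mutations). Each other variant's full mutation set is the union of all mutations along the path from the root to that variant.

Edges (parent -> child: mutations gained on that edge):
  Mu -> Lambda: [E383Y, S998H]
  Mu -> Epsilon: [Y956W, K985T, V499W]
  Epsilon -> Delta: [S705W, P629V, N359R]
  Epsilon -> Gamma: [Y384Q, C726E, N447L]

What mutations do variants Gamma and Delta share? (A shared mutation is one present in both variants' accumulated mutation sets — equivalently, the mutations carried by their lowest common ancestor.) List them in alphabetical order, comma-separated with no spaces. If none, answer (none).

Answer: K985T,V499W,Y956W

Derivation:
Accumulating mutations along path to Gamma:
  At Mu: gained [] -> total []
  At Epsilon: gained ['Y956W', 'K985T', 'V499W'] -> total ['K985T', 'V499W', 'Y956W']
  At Gamma: gained ['Y384Q', 'C726E', 'N447L'] -> total ['C726E', 'K985T', 'N447L', 'V499W', 'Y384Q', 'Y956W']
Mutations(Gamma) = ['C726E', 'K985T', 'N447L', 'V499W', 'Y384Q', 'Y956W']
Accumulating mutations along path to Delta:
  At Mu: gained [] -> total []
  At Epsilon: gained ['Y956W', 'K985T', 'V499W'] -> total ['K985T', 'V499W', 'Y956W']
  At Delta: gained ['S705W', 'P629V', 'N359R'] -> total ['K985T', 'N359R', 'P629V', 'S705W', 'V499W', 'Y956W']
Mutations(Delta) = ['K985T', 'N359R', 'P629V', 'S705W', 'V499W', 'Y956W']
Intersection: ['C726E', 'K985T', 'N447L', 'V499W', 'Y384Q', 'Y956W'] ∩ ['K985T', 'N359R', 'P629V', 'S705W', 'V499W', 'Y956W'] = ['K985T', 'V499W', 'Y956W']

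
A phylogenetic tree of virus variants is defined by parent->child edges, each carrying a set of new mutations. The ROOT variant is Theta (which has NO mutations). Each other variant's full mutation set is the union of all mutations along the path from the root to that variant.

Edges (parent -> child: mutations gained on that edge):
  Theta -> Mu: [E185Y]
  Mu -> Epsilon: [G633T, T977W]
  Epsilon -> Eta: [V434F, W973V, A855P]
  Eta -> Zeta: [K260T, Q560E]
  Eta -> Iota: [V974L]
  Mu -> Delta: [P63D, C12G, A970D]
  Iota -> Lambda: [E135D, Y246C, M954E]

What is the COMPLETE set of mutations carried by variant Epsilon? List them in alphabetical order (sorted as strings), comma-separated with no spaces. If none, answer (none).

Answer: E185Y,G633T,T977W

Derivation:
At Theta: gained [] -> total []
At Mu: gained ['E185Y'] -> total ['E185Y']
At Epsilon: gained ['G633T', 'T977W'] -> total ['E185Y', 'G633T', 'T977W']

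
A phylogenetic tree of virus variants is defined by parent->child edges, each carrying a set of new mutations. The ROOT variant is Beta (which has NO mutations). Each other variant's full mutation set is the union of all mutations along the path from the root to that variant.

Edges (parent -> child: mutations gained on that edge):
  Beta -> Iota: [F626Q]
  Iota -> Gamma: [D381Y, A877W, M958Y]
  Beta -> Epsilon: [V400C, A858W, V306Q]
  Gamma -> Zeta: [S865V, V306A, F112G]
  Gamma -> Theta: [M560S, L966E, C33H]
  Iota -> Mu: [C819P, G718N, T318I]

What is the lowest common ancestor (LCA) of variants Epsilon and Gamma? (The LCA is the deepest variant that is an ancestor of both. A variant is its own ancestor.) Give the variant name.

Answer: Beta

Derivation:
Path from root to Epsilon: Beta -> Epsilon
  ancestors of Epsilon: {Beta, Epsilon}
Path from root to Gamma: Beta -> Iota -> Gamma
  ancestors of Gamma: {Beta, Iota, Gamma}
Common ancestors: {Beta}
Walk up from Gamma: Gamma (not in ancestors of Epsilon), Iota (not in ancestors of Epsilon), Beta (in ancestors of Epsilon)
Deepest common ancestor (LCA) = Beta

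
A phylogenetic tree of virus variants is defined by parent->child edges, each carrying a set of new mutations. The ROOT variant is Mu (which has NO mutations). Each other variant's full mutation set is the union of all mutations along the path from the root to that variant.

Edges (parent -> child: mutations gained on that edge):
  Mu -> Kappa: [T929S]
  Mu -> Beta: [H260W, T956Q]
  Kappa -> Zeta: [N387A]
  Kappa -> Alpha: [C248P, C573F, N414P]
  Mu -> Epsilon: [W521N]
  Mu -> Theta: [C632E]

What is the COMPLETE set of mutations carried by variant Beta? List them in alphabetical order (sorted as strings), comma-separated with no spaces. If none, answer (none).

Answer: H260W,T956Q

Derivation:
At Mu: gained [] -> total []
At Beta: gained ['H260W', 'T956Q'] -> total ['H260W', 'T956Q']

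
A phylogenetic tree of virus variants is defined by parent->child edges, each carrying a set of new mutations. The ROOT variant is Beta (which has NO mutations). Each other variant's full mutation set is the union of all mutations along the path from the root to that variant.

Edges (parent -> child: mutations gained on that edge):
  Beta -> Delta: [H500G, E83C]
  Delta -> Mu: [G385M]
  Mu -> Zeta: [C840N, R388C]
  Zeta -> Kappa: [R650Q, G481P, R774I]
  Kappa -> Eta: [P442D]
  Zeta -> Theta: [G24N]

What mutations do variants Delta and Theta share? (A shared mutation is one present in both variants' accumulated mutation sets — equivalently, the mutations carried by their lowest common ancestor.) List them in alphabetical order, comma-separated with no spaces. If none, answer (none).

Answer: E83C,H500G

Derivation:
Accumulating mutations along path to Delta:
  At Beta: gained [] -> total []
  At Delta: gained ['H500G', 'E83C'] -> total ['E83C', 'H500G']
Mutations(Delta) = ['E83C', 'H500G']
Accumulating mutations along path to Theta:
  At Beta: gained [] -> total []
  At Delta: gained ['H500G', 'E83C'] -> total ['E83C', 'H500G']
  At Mu: gained ['G385M'] -> total ['E83C', 'G385M', 'H500G']
  At Zeta: gained ['C840N', 'R388C'] -> total ['C840N', 'E83C', 'G385M', 'H500G', 'R388C']
  At Theta: gained ['G24N'] -> total ['C840N', 'E83C', 'G24N', 'G385M', 'H500G', 'R388C']
Mutations(Theta) = ['C840N', 'E83C', 'G24N', 'G385M', 'H500G', 'R388C']
Intersection: ['E83C', 'H500G'] ∩ ['C840N', 'E83C', 'G24N', 'G385M', 'H500G', 'R388C'] = ['E83C', 'H500G']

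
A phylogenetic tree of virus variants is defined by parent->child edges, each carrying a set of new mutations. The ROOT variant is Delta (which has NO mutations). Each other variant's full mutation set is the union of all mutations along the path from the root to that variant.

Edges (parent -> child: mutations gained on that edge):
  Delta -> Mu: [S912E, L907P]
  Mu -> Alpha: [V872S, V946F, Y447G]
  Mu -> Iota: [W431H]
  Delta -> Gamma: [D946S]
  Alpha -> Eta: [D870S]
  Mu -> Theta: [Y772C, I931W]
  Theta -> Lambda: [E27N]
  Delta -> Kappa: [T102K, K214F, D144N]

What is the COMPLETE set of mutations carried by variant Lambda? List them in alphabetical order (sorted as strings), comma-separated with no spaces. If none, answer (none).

Answer: E27N,I931W,L907P,S912E,Y772C

Derivation:
At Delta: gained [] -> total []
At Mu: gained ['S912E', 'L907P'] -> total ['L907P', 'S912E']
At Theta: gained ['Y772C', 'I931W'] -> total ['I931W', 'L907P', 'S912E', 'Y772C']
At Lambda: gained ['E27N'] -> total ['E27N', 'I931W', 'L907P', 'S912E', 'Y772C']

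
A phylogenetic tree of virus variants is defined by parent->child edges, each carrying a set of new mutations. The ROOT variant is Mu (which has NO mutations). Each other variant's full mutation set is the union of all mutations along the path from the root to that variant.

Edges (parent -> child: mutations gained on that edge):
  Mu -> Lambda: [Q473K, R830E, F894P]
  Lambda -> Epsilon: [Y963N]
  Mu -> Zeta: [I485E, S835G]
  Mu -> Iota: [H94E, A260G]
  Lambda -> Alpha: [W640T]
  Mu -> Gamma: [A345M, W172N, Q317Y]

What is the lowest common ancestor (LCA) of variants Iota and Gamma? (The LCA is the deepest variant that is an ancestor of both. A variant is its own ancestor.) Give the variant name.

Answer: Mu

Derivation:
Path from root to Iota: Mu -> Iota
  ancestors of Iota: {Mu, Iota}
Path from root to Gamma: Mu -> Gamma
  ancestors of Gamma: {Mu, Gamma}
Common ancestors: {Mu}
Walk up from Gamma: Gamma (not in ancestors of Iota), Mu (in ancestors of Iota)
Deepest common ancestor (LCA) = Mu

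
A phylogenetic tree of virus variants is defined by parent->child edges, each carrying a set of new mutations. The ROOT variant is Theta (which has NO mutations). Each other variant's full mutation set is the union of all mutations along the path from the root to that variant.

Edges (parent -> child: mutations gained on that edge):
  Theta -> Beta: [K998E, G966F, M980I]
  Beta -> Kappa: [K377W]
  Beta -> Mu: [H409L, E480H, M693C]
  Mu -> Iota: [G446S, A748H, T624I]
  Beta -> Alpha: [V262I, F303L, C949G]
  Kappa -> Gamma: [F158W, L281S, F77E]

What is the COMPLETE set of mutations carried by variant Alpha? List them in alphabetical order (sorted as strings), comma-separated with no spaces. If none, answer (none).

At Theta: gained [] -> total []
At Beta: gained ['K998E', 'G966F', 'M980I'] -> total ['G966F', 'K998E', 'M980I']
At Alpha: gained ['V262I', 'F303L', 'C949G'] -> total ['C949G', 'F303L', 'G966F', 'K998E', 'M980I', 'V262I']

Answer: C949G,F303L,G966F,K998E,M980I,V262I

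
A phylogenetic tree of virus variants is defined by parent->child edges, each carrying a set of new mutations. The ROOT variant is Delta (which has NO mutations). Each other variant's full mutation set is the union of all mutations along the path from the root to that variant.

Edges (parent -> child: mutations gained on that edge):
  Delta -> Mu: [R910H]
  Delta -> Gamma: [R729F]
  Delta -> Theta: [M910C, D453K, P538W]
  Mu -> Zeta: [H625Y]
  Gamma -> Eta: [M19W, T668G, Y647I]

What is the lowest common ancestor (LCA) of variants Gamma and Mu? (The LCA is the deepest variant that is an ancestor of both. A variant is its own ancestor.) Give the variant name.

Path from root to Gamma: Delta -> Gamma
  ancestors of Gamma: {Delta, Gamma}
Path from root to Mu: Delta -> Mu
  ancestors of Mu: {Delta, Mu}
Common ancestors: {Delta}
Walk up from Mu: Mu (not in ancestors of Gamma), Delta (in ancestors of Gamma)
Deepest common ancestor (LCA) = Delta

Answer: Delta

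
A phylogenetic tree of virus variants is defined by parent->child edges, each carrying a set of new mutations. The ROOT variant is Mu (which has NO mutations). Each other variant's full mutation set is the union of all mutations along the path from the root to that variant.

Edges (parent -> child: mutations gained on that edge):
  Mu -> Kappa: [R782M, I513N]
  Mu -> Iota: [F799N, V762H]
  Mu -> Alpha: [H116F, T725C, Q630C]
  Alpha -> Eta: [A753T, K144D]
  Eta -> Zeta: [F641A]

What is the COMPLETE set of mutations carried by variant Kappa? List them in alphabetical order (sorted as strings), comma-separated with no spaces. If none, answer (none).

At Mu: gained [] -> total []
At Kappa: gained ['R782M', 'I513N'] -> total ['I513N', 'R782M']

Answer: I513N,R782M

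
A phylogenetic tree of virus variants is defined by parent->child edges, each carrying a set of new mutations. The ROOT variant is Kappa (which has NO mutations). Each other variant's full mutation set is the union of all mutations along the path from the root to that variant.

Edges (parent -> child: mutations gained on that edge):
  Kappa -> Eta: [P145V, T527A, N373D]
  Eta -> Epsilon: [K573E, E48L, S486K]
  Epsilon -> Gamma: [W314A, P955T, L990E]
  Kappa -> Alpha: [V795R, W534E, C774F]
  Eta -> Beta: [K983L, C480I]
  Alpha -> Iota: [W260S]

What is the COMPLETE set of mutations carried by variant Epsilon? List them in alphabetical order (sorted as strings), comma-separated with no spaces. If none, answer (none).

At Kappa: gained [] -> total []
At Eta: gained ['P145V', 'T527A', 'N373D'] -> total ['N373D', 'P145V', 'T527A']
At Epsilon: gained ['K573E', 'E48L', 'S486K'] -> total ['E48L', 'K573E', 'N373D', 'P145V', 'S486K', 'T527A']

Answer: E48L,K573E,N373D,P145V,S486K,T527A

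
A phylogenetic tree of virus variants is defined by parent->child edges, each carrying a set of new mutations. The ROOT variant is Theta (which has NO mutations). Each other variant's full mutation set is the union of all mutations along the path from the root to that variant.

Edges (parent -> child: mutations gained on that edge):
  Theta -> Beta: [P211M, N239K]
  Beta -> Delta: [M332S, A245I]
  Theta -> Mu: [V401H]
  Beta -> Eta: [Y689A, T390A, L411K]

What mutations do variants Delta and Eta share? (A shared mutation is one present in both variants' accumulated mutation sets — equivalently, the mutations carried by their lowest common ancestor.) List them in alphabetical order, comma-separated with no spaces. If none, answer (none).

Accumulating mutations along path to Delta:
  At Theta: gained [] -> total []
  At Beta: gained ['P211M', 'N239K'] -> total ['N239K', 'P211M']
  At Delta: gained ['M332S', 'A245I'] -> total ['A245I', 'M332S', 'N239K', 'P211M']
Mutations(Delta) = ['A245I', 'M332S', 'N239K', 'P211M']
Accumulating mutations along path to Eta:
  At Theta: gained [] -> total []
  At Beta: gained ['P211M', 'N239K'] -> total ['N239K', 'P211M']
  At Eta: gained ['Y689A', 'T390A', 'L411K'] -> total ['L411K', 'N239K', 'P211M', 'T390A', 'Y689A']
Mutations(Eta) = ['L411K', 'N239K', 'P211M', 'T390A', 'Y689A']
Intersection: ['A245I', 'M332S', 'N239K', 'P211M'] ∩ ['L411K', 'N239K', 'P211M', 'T390A', 'Y689A'] = ['N239K', 'P211M']

Answer: N239K,P211M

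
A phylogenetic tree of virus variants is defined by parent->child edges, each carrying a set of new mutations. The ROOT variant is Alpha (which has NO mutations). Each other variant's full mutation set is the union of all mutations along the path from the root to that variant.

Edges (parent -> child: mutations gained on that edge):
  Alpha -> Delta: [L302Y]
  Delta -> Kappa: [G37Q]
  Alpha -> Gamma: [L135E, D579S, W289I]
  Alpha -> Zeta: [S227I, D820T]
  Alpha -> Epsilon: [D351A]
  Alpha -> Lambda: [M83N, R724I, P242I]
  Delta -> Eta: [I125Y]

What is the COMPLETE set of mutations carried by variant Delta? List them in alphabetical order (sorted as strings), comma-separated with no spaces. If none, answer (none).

At Alpha: gained [] -> total []
At Delta: gained ['L302Y'] -> total ['L302Y']

Answer: L302Y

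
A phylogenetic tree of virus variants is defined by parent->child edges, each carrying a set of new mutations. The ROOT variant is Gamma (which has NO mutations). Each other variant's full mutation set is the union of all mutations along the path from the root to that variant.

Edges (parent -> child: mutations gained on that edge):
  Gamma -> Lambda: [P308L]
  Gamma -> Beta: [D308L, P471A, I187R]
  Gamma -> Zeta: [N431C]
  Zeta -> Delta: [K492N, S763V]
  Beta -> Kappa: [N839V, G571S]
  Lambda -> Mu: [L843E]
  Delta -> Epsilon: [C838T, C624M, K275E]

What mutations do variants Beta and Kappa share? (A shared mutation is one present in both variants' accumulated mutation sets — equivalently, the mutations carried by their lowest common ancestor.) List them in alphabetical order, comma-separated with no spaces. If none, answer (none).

Accumulating mutations along path to Beta:
  At Gamma: gained [] -> total []
  At Beta: gained ['D308L', 'P471A', 'I187R'] -> total ['D308L', 'I187R', 'P471A']
Mutations(Beta) = ['D308L', 'I187R', 'P471A']
Accumulating mutations along path to Kappa:
  At Gamma: gained [] -> total []
  At Beta: gained ['D308L', 'P471A', 'I187R'] -> total ['D308L', 'I187R', 'P471A']
  At Kappa: gained ['N839V', 'G571S'] -> total ['D308L', 'G571S', 'I187R', 'N839V', 'P471A']
Mutations(Kappa) = ['D308L', 'G571S', 'I187R', 'N839V', 'P471A']
Intersection: ['D308L', 'I187R', 'P471A'] ∩ ['D308L', 'G571S', 'I187R', 'N839V', 'P471A'] = ['D308L', 'I187R', 'P471A']

Answer: D308L,I187R,P471A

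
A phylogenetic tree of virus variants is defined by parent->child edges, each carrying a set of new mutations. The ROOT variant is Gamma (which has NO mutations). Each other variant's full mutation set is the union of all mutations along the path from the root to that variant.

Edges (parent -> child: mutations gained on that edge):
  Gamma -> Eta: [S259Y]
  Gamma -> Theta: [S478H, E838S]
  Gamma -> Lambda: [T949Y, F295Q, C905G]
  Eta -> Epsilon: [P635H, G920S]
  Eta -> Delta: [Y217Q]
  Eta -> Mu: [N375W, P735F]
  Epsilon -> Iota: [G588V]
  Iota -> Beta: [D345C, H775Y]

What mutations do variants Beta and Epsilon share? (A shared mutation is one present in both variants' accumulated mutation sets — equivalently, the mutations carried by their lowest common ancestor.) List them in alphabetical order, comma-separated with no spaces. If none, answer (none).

Answer: G920S,P635H,S259Y

Derivation:
Accumulating mutations along path to Beta:
  At Gamma: gained [] -> total []
  At Eta: gained ['S259Y'] -> total ['S259Y']
  At Epsilon: gained ['P635H', 'G920S'] -> total ['G920S', 'P635H', 'S259Y']
  At Iota: gained ['G588V'] -> total ['G588V', 'G920S', 'P635H', 'S259Y']
  At Beta: gained ['D345C', 'H775Y'] -> total ['D345C', 'G588V', 'G920S', 'H775Y', 'P635H', 'S259Y']
Mutations(Beta) = ['D345C', 'G588V', 'G920S', 'H775Y', 'P635H', 'S259Y']
Accumulating mutations along path to Epsilon:
  At Gamma: gained [] -> total []
  At Eta: gained ['S259Y'] -> total ['S259Y']
  At Epsilon: gained ['P635H', 'G920S'] -> total ['G920S', 'P635H', 'S259Y']
Mutations(Epsilon) = ['G920S', 'P635H', 'S259Y']
Intersection: ['D345C', 'G588V', 'G920S', 'H775Y', 'P635H', 'S259Y'] ∩ ['G920S', 'P635H', 'S259Y'] = ['G920S', 'P635H', 'S259Y']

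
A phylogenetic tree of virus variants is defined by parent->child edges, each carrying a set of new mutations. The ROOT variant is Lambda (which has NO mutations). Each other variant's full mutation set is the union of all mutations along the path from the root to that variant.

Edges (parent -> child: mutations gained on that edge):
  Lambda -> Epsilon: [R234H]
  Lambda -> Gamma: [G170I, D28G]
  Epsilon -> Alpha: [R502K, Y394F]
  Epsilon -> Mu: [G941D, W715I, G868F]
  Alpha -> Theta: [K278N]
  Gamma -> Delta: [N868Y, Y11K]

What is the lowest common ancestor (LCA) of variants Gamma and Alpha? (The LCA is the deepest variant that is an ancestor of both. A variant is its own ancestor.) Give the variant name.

Answer: Lambda

Derivation:
Path from root to Gamma: Lambda -> Gamma
  ancestors of Gamma: {Lambda, Gamma}
Path from root to Alpha: Lambda -> Epsilon -> Alpha
  ancestors of Alpha: {Lambda, Epsilon, Alpha}
Common ancestors: {Lambda}
Walk up from Alpha: Alpha (not in ancestors of Gamma), Epsilon (not in ancestors of Gamma), Lambda (in ancestors of Gamma)
Deepest common ancestor (LCA) = Lambda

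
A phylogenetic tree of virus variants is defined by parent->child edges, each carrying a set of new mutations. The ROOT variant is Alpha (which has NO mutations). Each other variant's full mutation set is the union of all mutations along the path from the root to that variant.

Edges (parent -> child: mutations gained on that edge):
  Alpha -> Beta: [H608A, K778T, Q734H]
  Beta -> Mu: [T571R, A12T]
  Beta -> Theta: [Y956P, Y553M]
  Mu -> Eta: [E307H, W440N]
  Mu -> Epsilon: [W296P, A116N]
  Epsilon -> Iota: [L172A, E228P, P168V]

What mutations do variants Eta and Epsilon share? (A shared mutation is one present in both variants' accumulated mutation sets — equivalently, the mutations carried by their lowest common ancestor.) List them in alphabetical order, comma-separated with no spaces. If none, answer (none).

Accumulating mutations along path to Eta:
  At Alpha: gained [] -> total []
  At Beta: gained ['H608A', 'K778T', 'Q734H'] -> total ['H608A', 'K778T', 'Q734H']
  At Mu: gained ['T571R', 'A12T'] -> total ['A12T', 'H608A', 'K778T', 'Q734H', 'T571R']
  At Eta: gained ['E307H', 'W440N'] -> total ['A12T', 'E307H', 'H608A', 'K778T', 'Q734H', 'T571R', 'W440N']
Mutations(Eta) = ['A12T', 'E307H', 'H608A', 'K778T', 'Q734H', 'T571R', 'W440N']
Accumulating mutations along path to Epsilon:
  At Alpha: gained [] -> total []
  At Beta: gained ['H608A', 'K778T', 'Q734H'] -> total ['H608A', 'K778T', 'Q734H']
  At Mu: gained ['T571R', 'A12T'] -> total ['A12T', 'H608A', 'K778T', 'Q734H', 'T571R']
  At Epsilon: gained ['W296P', 'A116N'] -> total ['A116N', 'A12T', 'H608A', 'K778T', 'Q734H', 'T571R', 'W296P']
Mutations(Epsilon) = ['A116N', 'A12T', 'H608A', 'K778T', 'Q734H', 'T571R', 'W296P']
Intersection: ['A12T', 'E307H', 'H608A', 'K778T', 'Q734H', 'T571R', 'W440N'] ∩ ['A116N', 'A12T', 'H608A', 'K778T', 'Q734H', 'T571R', 'W296P'] = ['A12T', 'H608A', 'K778T', 'Q734H', 'T571R']

Answer: A12T,H608A,K778T,Q734H,T571R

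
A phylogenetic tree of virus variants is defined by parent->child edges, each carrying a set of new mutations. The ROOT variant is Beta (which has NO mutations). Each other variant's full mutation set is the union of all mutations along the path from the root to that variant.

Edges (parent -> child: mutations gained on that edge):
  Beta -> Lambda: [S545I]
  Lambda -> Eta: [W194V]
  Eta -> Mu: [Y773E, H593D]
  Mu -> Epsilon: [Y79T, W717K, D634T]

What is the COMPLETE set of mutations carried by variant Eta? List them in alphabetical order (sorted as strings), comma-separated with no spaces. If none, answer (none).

At Beta: gained [] -> total []
At Lambda: gained ['S545I'] -> total ['S545I']
At Eta: gained ['W194V'] -> total ['S545I', 'W194V']

Answer: S545I,W194V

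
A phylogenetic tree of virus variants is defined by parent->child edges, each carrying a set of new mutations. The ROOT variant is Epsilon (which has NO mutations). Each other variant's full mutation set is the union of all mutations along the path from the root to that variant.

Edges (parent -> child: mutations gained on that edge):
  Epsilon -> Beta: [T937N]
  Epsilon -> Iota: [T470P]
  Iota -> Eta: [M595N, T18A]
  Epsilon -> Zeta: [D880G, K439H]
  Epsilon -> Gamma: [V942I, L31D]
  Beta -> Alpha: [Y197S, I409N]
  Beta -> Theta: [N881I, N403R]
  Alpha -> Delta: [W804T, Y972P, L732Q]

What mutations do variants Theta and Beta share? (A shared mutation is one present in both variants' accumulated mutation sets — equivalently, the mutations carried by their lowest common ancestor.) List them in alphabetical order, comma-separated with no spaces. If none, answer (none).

Accumulating mutations along path to Theta:
  At Epsilon: gained [] -> total []
  At Beta: gained ['T937N'] -> total ['T937N']
  At Theta: gained ['N881I', 'N403R'] -> total ['N403R', 'N881I', 'T937N']
Mutations(Theta) = ['N403R', 'N881I', 'T937N']
Accumulating mutations along path to Beta:
  At Epsilon: gained [] -> total []
  At Beta: gained ['T937N'] -> total ['T937N']
Mutations(Beta) = ['T937N']
Intersection: ['N403R', 'N881I', 'T937N'] ∩ ['T937N'] = ['T937N']

Answer: T937N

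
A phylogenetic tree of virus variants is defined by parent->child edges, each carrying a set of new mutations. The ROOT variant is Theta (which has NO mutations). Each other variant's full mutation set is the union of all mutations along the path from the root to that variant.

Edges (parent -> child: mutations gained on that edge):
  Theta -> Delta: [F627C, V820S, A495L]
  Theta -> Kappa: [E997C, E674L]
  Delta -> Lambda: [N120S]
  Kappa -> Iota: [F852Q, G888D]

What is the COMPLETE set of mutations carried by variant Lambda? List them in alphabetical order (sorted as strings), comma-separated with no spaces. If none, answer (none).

At Theta: gained [] -> total []
At Delta: gained ['F627C', 'V820S', 'A495L'] -> total ['A495L', 'F627C', 'V820S']
At Lambda: gained ['N120S'] -> total ['A495L', 'F627C', 'N120S', 'V820S']

Answer: A495L,F627C,N120S,V820S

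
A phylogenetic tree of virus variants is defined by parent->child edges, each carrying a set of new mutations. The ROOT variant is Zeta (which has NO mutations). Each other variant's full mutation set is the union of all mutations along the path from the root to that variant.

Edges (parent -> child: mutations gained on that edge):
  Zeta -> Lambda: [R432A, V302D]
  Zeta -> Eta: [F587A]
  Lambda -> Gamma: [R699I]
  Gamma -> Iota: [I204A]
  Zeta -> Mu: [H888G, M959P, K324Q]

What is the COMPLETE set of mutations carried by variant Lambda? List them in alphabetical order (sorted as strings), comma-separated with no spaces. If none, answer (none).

Answer: R432A,V302D

Derivation:
At Zeta: gained [] -> total []
At Lambda: gained ['R432A', 'V302D'] -> total ['R432A', 'V302D']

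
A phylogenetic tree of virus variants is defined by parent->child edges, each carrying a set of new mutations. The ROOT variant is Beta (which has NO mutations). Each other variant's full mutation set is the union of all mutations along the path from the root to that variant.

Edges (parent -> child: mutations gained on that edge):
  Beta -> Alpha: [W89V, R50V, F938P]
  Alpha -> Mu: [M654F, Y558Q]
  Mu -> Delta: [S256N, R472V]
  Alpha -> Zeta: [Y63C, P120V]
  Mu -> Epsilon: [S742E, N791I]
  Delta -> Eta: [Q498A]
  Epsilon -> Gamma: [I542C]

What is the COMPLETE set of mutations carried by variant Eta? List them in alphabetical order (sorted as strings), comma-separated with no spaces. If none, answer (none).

Answer: F938P,M654F,Q498A,R472V,R50V,S256N,W89V,Y558Q

Derivation:
At Beta: gained [] -> total []
At Alpha: gained ['W89V', 'R50V', 'F938P'] -> total ['F938P', 'R50V', 'W89V']
At Mu: gained ['M654F', 'Y558Q'] -> total ['F938P', 'M654F', 'R50V', 'W89V', 'Y558Q']
At Delta: gained ['S256N', 'R472V'] -> total ['F938P', 'M654F', 'R472V', 'R50V', 'S256N', 'W89V', 'Y558Q']
At Eta: gained ['Q498A'] -> total ['F938P', 'M654F', 'Q498A', 'R472V', 'R50V', 'S256N', 'W89V', 'Y558Q']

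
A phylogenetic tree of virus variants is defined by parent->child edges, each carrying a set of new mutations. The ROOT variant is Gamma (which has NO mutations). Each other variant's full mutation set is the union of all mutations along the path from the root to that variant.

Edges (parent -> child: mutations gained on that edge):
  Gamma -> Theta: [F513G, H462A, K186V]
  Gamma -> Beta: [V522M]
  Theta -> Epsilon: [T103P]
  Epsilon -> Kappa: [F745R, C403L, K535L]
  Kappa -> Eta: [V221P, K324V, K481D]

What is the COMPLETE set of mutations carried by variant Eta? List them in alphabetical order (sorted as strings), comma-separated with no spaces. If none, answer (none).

At Gamma: gained [] -> total []
At Theta: gained ['F513G', 'H462A', 'K186V'] -> total ['F513G', 'H462A', 'K186V']
At Epsilon: gained ['T103P'] -> total ['F513G', 'H462A', 'K186V', 'T103P']
At Kappa: gained ['F745R', 'C403L', 'K535L'] -> total ['C403L', 'F513G', 'F745R', 'H462A', 'K186V', 'K535L', 'T103P']
At Eta: gained ['V221P', 'K324V', 'K481D'] -> total ['C403L', 'F513G', 'F745R', 'H462A', 'K186V', 'K324V', 'K481D', 'K535L', 'T103P', 'V221P']

Answer: C403L,F513G,F745R,H462A,K186V,K324V,K481D,K535L,T103P,V221P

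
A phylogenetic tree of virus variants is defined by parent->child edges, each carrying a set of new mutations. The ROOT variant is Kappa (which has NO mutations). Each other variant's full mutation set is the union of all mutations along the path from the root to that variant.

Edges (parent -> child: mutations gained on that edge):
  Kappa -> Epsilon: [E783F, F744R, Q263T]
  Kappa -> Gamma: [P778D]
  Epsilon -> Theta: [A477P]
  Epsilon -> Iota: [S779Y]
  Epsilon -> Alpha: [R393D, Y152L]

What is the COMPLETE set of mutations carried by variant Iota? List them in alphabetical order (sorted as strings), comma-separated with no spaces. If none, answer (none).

At Kappa: gained [] -> total []
At Epsilon: gained ['E783F', 'F744R', 'Q263T'] -> total ['E783F', 'F744R', 'Q263T']
At Iota: gained ['S779Y'] -> total ['E783F', 'F744R', 'Q263T', 'S779Y']

Answer: E783F,F744R,Q263T,S779Y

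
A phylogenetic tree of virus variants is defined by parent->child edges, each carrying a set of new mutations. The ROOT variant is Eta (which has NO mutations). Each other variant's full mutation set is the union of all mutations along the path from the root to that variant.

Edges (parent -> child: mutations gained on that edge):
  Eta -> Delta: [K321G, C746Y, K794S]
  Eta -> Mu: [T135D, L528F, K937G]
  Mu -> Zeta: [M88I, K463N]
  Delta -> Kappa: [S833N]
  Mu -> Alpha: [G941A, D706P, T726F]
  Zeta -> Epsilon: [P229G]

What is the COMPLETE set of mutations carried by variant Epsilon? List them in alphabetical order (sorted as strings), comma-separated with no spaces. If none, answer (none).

At Eta: gained [] -> total []
At Mu: gained ['T135D', 'L528F', 'K937G'] -> total ['K937G', 'L528F', 'T135D']
At Zeta: gained ['M88I', 'K463N'] -> total ['K463N', 'K937G', 'L528F', 'M88I', 'T135D']
At Epsilon: gained ['P229G'] -> total ['K463N', 'K937G', 'L528F', 'M88I', 'P229G', 'T135D']

Answer: K463N,K937G,L528F,M88I,P229G,T135D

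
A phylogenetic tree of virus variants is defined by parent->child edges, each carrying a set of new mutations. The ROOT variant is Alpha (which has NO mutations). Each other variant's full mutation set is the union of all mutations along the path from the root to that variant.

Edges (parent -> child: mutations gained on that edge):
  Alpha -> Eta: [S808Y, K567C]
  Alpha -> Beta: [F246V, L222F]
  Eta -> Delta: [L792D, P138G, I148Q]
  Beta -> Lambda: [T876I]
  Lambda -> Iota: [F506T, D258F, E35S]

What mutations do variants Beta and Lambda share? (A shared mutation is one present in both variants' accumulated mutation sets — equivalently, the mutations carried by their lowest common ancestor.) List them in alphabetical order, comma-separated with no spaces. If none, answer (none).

Accumulating mutations along path to Beta:
  At Alpha: gained [] -> total []
  At Beta: gained ['F246V', 'L222F'] -> total ['F246V', 'L222F']
Mutations(Beta) = ['F246V', 'L222F']
Accumulating mutations along path to Lambda:
  At Alpha: gained [] -> total []
  At Beta: gained ['F246V', 'L222F'] -> total ['F246V', 'L222F']
  At Lambda: gained ['T876I'] -> total ['F246V', 'L222F', 'T876I']
Mutations(Lambda) = ['F246V', 'L222F', 'T876I']
Intersection: ['F246V', 'L222F'] ∩ ['F246V', 'L222F', 'T876I'] = ['F246V', 'L222F']

Answer: F246V,L222F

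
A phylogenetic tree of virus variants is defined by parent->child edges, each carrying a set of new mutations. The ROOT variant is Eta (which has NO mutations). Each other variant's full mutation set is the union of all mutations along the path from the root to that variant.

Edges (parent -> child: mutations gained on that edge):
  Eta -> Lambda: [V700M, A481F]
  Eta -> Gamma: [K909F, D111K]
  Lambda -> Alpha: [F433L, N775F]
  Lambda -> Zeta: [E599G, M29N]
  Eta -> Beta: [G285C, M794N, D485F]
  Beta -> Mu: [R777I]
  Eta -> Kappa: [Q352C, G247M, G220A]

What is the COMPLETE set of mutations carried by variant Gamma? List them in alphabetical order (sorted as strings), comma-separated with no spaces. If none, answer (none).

At Eta: gained [] -> total []
At Gamma: gained ['K909F', 'D111K'] -> total ['D111K', 'K909F']

Answer: D111K,K909F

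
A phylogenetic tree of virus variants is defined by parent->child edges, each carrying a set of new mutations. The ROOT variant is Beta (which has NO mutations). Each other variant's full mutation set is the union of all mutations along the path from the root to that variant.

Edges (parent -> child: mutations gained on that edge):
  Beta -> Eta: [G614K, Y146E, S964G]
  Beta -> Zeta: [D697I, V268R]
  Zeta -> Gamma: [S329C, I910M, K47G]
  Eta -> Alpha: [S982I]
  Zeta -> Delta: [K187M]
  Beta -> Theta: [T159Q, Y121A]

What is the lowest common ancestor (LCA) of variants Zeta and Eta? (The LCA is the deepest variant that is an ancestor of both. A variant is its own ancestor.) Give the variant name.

Answer: Beta

Derivation:
Path from root to Zeta: Beta -> Zeta
  ancestors of Zeta: {Beta, Zeta}
Path from root to Eta: Beta -> Eta
  ancestors of Eta: {Beta, Eta}
Common ancestors: {Beta}
Walk up from Eta: Eta (not in ancestors of Zeta), Beta (in ancestors of Zeta)
Deepest common ancestor (LCA) = Beta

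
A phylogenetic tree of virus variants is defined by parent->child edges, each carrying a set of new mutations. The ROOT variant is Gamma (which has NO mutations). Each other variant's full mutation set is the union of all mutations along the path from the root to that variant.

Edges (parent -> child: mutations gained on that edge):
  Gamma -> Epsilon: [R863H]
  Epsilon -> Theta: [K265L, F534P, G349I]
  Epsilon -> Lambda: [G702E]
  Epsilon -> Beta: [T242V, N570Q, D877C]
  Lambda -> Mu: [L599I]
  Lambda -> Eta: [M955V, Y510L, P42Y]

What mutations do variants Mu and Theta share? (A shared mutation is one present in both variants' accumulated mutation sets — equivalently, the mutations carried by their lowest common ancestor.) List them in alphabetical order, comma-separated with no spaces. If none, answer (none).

Answer: R863H

Derivation:
Accumulating mutations along path to Mu:
  At Gamma: gained [] -> total []
  At Epsilon: gained ['R863H'] -> total ['R863H']
  At Lambda: gained ['G702E'] -> total ['G702E', 'R863H']
  At Mu: gained ['L599I'] -> total ['G702E', 'L599I', 'R863H']
Mutations(Mu) = ['G702E', 'L599I', 'R863H']
Accumulating mutations along path to Theta:
  At Gamma: gained [] -> total []
  At Epsilon: gained ['R863H'] -> total ['R863H']
  At Theta: gained ['K265L', 'F534P', 'G349I'] -> total ['F534P', 'G349I', 'K265L', 'R863H']
Mutations(Theta) = ['F534P', 'G349I', 'K265L', 'R863H']
Intersection: ['G702E', 'L599I', 'R863H'] ∩ ['F534P', 'G349I', 'K265L', 'R863H'] = ['R863H']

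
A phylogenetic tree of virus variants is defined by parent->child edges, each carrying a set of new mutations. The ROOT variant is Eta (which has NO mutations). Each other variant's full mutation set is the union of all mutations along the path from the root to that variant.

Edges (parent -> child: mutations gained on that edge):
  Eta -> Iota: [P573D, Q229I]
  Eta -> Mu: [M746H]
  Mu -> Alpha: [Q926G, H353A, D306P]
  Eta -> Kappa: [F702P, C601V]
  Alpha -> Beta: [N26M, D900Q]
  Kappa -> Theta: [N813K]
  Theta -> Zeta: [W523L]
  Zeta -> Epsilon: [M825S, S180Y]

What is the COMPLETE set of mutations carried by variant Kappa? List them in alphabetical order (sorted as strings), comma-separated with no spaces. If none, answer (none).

Answer: C601V,F702P

Derivation:
At Eta: gained [] -> total []
At Kappa: gained ['F702P', 'C601V'] -> total ['C601V', 'F702P']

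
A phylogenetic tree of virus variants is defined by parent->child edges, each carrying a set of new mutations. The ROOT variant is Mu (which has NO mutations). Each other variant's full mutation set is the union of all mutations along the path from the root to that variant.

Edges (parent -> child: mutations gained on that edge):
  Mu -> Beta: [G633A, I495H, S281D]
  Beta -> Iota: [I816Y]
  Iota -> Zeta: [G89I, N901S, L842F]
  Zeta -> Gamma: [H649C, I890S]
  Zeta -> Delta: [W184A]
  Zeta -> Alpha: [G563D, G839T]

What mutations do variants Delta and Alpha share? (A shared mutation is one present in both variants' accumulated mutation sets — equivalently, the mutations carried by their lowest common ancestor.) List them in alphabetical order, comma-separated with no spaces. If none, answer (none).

Accumulating mutations along path to Delta:
  At Mu: gained [] -> total []
  At Beta: gained ['G633A', 'I495H', 'S281D'] -> total ['G633A', 'I495H', 'S281D']
  At Iota: gained ['I816Y'] -> total ['G633A', 'I495H', 'I816Y', 'S281D']
  At Zeta: gained ['G89I', 'N901S', 'L842F'] -> total ['G633A', 'G89I', 'I495H', 'I816Y', 'L842F', 'N901S', 'S281D']
  At Delta: gained ['W184A'] -> total ['G633A', 'G89I', 'I495H', 'I816Y', 'L842F', 'N901S', 'S281D', 'W184A']
Mutations(Delta) = ['G633A', 'G89I', 'I495H', 'I816Y', 'L842F', 'N901S', 'S281D', 'W184A']
Accumulating mutations along path to Alpha:
  At Mu: gained [] -> total []
  At Beta: gained ['G633A', 'I495H', 'S281D'] -> total ['G633A', 'I495H', 'S281D']
  At Iota: gained ['I816Y'] -> total ['G633A', 'I495H', 'I816Y', 'S281D']
  At Zeta: gained ['G89I', 'N901S', 'L842F'] -> total ['G633A', 'G89I', 'I495H', 'I816Y', 'L842F', 'N901S', 'S281D']
  At Alpha: gained ['G563D', 'G839T'] -> total ['G563D', 'G633A', 'G839T', 'G89I', 'I495H', 'I816Y', 'L842F', 'N901S', 'S281D']
Mutations(Alpha) = ['G563D', 'G633A', 'G839T', 'G89I', 'I495H', 'I816Y', 'L842F', 'N901S', 'S281D']
Intersection: ['G633A', 'G89I', 'I495H', 'I816Y', 'L842F', 'N901S', 'S281D', 'W184A'] ∩ ['G563D', 'G633A', 'G839T', 'G89I', 'I495H', 'I816Y', 'L842F', 'N901S', 'S281D'] = ['G633A', 'G89I', 'I495H', 'I816Y', 'L842F', 'N901S', 'S281D']

Answer: G633A,G89I,I495H,I816Y,L842F,N901S,S281D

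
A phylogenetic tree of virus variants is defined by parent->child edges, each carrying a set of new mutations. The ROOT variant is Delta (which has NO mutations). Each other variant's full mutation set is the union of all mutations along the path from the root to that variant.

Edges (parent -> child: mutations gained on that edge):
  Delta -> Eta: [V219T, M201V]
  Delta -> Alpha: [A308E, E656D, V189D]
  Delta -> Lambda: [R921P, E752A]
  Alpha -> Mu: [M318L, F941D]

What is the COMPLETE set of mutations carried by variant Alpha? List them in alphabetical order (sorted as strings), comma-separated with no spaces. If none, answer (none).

Answer: A308E,E656D,V189D

Derivation:
At Delta: gained [] -> total []
At Alpha: gained ['A308E', 'E656D', 'V189D'] -> total ['A308E', 'E656D', 'V189D']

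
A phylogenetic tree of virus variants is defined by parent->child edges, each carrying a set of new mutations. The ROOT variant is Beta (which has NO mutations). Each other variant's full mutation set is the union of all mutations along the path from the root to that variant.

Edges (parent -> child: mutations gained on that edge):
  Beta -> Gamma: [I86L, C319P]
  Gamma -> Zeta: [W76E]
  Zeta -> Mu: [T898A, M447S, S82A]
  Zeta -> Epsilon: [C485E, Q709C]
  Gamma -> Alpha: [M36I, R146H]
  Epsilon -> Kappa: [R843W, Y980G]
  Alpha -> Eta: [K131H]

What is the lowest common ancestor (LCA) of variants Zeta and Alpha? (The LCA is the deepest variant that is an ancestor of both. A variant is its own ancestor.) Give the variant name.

Path from root to Zeta: Beta -> Gamma -> Zeta
  ancestors of Zeta: {Beta, Gamma, Zeta}
Path from root to Alpha: Beta -> Gamma -> Alpha
  ancestors of Alpha: {Beta, Gamma, Alpha}
Common ancestors: {Beta, Gamma}
Walk up from Alpha: Alpha (not in ancestors of Zeta), Gamma (in ancestors of Zeta), Beta (in ancestors of Zeta)
Deepest common ancestor (LCA) = Gamma

Answer: Gamma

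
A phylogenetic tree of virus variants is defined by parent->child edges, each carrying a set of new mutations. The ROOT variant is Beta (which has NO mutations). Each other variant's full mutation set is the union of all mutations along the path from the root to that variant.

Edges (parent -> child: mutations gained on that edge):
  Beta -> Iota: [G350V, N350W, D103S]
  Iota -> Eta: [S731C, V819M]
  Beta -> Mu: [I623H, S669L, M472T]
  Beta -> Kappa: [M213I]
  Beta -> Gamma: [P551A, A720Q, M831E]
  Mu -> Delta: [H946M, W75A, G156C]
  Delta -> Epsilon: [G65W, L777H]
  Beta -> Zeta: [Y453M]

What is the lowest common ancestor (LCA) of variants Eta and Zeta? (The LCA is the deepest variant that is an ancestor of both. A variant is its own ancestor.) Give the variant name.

Path from root to Eta: Beta -> Iota -> Eta
  ancestors of Eta: {Beta, Iota, Eta}
Path from root to Zeta: Beta -> Zeta
  ancestors of Zeta: {Beta, Zeta}
Common ancestors: {Beta}
Walk up from Zeta: Zeta (not in ancestors of Eta), Beta (in ancestors of Eta)
Deepest common ancestor (LCA) = Beta

Answer: Beta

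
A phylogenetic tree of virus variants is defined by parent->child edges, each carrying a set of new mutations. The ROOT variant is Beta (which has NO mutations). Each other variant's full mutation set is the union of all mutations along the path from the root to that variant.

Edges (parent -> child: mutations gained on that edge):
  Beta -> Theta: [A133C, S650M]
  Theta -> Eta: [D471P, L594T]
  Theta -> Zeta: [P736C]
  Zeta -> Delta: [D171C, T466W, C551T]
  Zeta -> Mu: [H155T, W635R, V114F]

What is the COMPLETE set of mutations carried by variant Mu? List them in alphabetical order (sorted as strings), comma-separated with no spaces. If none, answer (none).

Answer: A133C,H155T,P736C,S650M,V114F,W635R

Derivation:
At Beta: gained [] -> total []
At Theta: gained ['A133C', 'S650M'] -> total ['A133C', 'S650M']
At Zeta: gained ['P736C'] -> total ['A133C', 'P736C', 'S650M']
At Mu: gained ['H155T', 'W635R', 'V114F'] -> total ['A133C', 'H155T', 'P736C', 'S650M', 'V114F', 'W635R']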